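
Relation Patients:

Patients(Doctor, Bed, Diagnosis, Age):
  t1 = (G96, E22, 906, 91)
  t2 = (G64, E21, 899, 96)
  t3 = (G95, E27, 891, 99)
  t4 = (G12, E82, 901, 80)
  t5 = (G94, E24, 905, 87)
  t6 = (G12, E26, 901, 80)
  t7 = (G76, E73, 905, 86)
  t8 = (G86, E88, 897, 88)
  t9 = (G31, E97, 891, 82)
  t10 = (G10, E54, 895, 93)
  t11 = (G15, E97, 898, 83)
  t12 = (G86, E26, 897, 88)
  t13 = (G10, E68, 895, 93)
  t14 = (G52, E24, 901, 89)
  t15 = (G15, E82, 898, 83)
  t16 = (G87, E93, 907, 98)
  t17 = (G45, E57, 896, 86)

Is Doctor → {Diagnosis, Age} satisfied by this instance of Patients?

Yes

Doctor=G96: row 1 → {Diagnosis,Age} = (906, 91) ✓
Doctor=G64: row 2 → {Diagnosis,Age} = (899, 96) ✓
Doctor=G95: row 3 → {Diagnosis,Age} = (891, 99) ✓
Doctor=G12: rows 4, 6 → {Diagnosis,Age} = (901, 80), (901, 80) ✓
Doctor=G94: row 5 → {Diagnosis,Age} = (905, 87) ✓
Doctor=G76: row 7 → {Diagnosis,Age} = (905, 86) ✓
Doctor=G86: rows 8, 12 → {Diagnosis,Age} = (897, 88), (897, 88) ✓
Doctor=G31: row 9 → {Diagnosis,Age} = (891, 82) ✓
Doctor=G10: rows 10, 13 → {Diagnosis,Age} = (895, 93), (895, 93) ✓
Doctor=G15: rows 11, 15 → {Diagnosis,Age} = (898, 83), (898, 83) ✓
Doctor=G52: row 14 → {Diagnosis,Age} = (901, 89) ✓
Doctor=G87: row 16 → {Diagnosis,Age} = (907, 98) ✓
Doctor=G45: row 17 → {Diagnosis,Age} = (896, 86) ✓
Every Doctor value is associated with a single {Diagnosis, Age} value, so Doctor → {Diagnosis, Age} holds.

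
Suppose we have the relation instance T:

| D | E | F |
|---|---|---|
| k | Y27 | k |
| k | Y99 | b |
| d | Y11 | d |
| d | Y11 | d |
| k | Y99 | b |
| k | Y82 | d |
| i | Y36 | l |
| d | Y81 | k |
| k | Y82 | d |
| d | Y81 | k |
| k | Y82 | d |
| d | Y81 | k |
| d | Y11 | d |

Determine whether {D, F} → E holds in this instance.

Yes

(D=k, F=k): 1 row → E = Y27 ✓
(D=k, F=b): 2 rows → E = Y99, Y99 ✓
(D=d, F=d): 3 rows → E = Y11, Y11, Y11 ✓
(D=k, F=d): 3 rows → E = Y82, Y82, Y82 ✓
(D=i, F=l): 1 row → E = Y36 ✓
(D=d, F=k): 3 rows → E = Y81, Y81, Y81 ✓
Every {D, F} value is associated with a single E value, so {D, F} → E holds.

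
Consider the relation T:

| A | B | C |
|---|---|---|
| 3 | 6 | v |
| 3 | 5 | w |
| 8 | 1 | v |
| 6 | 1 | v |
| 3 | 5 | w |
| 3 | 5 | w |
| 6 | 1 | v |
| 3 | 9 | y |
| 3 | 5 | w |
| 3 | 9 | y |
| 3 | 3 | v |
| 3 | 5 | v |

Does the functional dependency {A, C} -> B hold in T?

(A=3, C=v): 3 rows → B takes values {6, 3, 5} — violation
(A=3, C=w): 4 rows → B = 5, 5, 5, 5 ✓
(A=8, C=v): 1 row → B = 1 ✓
(A=6, C=v): 2 rows → B = 1, 1 ✓
(A=3, C=y): 2 rows → B = 9, 9 ✓
Two rows agree on {A, C} but differ on B, so {A, C} -> B does not hold.

No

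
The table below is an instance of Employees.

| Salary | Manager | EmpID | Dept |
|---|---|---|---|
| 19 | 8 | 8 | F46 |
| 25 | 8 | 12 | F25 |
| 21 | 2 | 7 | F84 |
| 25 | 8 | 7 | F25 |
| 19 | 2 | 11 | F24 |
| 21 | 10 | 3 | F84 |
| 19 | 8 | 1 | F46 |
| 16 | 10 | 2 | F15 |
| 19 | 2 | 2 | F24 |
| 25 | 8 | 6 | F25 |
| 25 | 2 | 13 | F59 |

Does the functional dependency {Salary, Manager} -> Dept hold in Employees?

Yes

(Salary=19, Manager=8): 2 rows → Dept = F46, F46 ✓
(Salary=25, Manager=8): 3 rows → Dept = F25, F25, F25 ✓
(Salary=21, Manager=2): 1 row → Dept = F84 ✓
(Salary=19, Manager=2): 2 rows → Dept = F24, F24 ✓
(Salary=21, Manager=10): 1 row → Dept = F84 ✓
(Salary=16, Manager=10): 1 row → Dept = F15 ✓
(Salary=25, Manager=2): 1 row → Dept = F59 ✓
Every {Salary, Manager} value is associated with a single Dept value, so {Salary, Manager} -> Dept holds.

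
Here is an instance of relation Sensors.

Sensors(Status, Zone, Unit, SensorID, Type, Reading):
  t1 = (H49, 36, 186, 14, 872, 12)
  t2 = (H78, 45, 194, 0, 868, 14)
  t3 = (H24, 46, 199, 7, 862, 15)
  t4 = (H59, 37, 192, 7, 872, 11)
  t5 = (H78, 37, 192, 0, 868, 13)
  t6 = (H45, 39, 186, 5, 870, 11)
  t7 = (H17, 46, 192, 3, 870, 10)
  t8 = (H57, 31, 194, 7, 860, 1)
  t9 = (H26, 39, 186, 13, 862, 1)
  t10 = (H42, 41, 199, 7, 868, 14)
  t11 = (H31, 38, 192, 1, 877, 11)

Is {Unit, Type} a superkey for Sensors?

All 11 rows have distinct {Unit, Type} values, so {Unit, Type} → (all attributes) holds and {Unit, Type} is a superkey.

Yes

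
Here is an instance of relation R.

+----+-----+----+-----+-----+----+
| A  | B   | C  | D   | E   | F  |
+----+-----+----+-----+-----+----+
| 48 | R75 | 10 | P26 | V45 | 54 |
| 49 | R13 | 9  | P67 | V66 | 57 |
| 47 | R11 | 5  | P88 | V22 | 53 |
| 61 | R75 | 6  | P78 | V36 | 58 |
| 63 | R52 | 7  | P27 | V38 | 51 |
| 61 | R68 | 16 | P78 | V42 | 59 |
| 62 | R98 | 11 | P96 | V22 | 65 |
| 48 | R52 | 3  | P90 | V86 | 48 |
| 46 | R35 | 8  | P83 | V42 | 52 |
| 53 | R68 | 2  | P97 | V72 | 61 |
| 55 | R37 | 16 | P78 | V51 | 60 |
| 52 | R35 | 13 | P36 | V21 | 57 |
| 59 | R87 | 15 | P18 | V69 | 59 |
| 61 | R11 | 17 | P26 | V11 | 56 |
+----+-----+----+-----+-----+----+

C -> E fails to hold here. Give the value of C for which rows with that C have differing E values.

C=10: 1 row → E = V45 ✓
C=9: 1 row → E = V66 ✓
C=5: 1 row → E = V22 ✓
C=6: 1 row → E = V36 ✓
C=7: 1 row → E = V38 ✓
C=16: 2 rows → E takes values {V42, V51} — violation
C=11: 1 row → E = V22 ✓
C=3: 1 row → E = V86 ✓
C=8: 1 row → E = V42 ✓
C=2: 1 row → E = V72 ✓
C=13: 1 row → E = V21 ✓
C=15: 1 row → E = V69 ✓
C=17: 1 row → E = V11 ✓
The only C value with inconsistent E is C=16.

16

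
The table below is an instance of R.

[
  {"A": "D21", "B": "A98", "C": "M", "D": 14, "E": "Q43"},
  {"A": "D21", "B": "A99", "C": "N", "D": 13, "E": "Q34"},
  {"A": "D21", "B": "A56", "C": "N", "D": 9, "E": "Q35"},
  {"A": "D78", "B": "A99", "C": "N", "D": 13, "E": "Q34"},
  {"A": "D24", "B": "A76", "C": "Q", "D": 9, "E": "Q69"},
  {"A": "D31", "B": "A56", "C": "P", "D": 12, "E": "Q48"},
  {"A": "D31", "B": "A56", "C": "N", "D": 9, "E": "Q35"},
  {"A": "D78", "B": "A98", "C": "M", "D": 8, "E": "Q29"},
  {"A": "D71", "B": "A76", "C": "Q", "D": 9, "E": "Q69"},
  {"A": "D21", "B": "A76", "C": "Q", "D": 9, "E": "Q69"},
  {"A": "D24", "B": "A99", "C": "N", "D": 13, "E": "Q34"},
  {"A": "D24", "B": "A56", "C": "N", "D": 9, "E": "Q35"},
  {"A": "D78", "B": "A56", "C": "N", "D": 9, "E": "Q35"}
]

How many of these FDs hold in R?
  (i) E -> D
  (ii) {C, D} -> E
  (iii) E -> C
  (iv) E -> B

(i) E -> D: every LHS value maps to a single RHS value — holds.
(ii) {C, D} -> E: every LHS value maps to a single RHS value — holds.
(iii) E -> C: every LHS value maps to a single RHS value — holds.
(iv) E -> B: every LHS value maps to a single RHS value — holds.
4 of the 4 dependencies hold.

4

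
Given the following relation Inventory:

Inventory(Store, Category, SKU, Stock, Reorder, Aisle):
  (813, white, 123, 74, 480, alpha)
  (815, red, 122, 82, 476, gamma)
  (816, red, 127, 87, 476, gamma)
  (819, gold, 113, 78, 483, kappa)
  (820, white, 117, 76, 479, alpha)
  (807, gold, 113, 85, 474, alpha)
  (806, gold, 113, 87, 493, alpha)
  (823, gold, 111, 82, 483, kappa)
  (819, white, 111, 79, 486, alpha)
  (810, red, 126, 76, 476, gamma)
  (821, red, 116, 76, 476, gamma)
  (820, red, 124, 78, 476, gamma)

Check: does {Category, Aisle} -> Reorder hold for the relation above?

No

(Category=white, Aisle=alpha): 3 rows → Reorder takes values {480, 479, 486} — violation
(Category=red, Aisle=gamma): 5 rows → Reorder = 476, 476, 476, 476, 476 ✓
(Category=gold, Aisle=kappa): 2 rows → Reorder = 483, 483 ✓
(Category=gold, Aisle=alpha): 2 rows → Reorder takes values {474, 493} — violation
Two rows agree on {Category, Aisle} but differ on Reorder, so {Category, Aisle} -> Reorder does not hold.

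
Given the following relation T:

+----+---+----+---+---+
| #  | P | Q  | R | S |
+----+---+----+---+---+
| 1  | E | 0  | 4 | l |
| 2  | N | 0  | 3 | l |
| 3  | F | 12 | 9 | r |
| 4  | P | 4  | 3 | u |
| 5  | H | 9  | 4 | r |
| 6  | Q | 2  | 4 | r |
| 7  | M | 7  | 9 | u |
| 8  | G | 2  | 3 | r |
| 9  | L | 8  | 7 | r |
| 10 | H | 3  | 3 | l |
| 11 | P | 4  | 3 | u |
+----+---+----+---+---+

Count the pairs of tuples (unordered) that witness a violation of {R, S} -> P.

2

(R=3, S=l): violating pairs (2,10) — 1 pair.
(R=3, S=u): all 2 rows agree on P — 0 pairs.
(R=4, S=r): violating pairs (5,6) — 1 pair.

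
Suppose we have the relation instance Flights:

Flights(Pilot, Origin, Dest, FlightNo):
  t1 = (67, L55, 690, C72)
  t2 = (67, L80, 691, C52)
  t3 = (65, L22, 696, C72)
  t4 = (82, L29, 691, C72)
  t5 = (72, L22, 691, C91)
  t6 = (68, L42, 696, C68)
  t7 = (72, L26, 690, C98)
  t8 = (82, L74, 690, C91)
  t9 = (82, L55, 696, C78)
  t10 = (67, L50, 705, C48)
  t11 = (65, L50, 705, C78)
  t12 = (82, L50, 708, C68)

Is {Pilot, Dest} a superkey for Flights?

Yes

All 12 rows have distinct {Pilot, Dest} values, so {Pilot, Dest} → (all attributes) holds and {Pilot, Dest} is a superkey.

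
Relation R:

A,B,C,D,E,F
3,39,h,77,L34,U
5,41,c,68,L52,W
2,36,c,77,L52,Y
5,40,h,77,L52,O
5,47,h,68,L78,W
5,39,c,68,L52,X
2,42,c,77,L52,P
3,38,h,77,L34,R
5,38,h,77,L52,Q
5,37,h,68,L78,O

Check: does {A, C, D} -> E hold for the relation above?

Yes

(A=3, C=h, D=77): 2 rows → E = L34, L34 ✓
(A=5, C=c, D=68): 2 rows → E = L52, L52 ✓
(A=2, C=c, D=77): 2 rows → E = L52, L52 ✓
(A=5, C=h, D=77): 2 rows → E = L52, L52 ✓
(A=5, C=h, D=68): 2 rows → E = L78, L78 ✓
Every {A, C, D} value is associated with a single E value, so {A, C, D} -> E holds.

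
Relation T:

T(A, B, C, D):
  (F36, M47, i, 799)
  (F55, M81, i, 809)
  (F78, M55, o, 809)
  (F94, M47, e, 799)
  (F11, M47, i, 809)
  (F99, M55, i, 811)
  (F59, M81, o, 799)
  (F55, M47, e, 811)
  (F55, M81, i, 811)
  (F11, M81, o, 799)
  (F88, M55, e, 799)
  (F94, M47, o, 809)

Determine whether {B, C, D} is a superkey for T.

Two distinct rows share (B=M81, C=o, D=799), so {B, C, D} does not determine every attribute — not a superkey.

No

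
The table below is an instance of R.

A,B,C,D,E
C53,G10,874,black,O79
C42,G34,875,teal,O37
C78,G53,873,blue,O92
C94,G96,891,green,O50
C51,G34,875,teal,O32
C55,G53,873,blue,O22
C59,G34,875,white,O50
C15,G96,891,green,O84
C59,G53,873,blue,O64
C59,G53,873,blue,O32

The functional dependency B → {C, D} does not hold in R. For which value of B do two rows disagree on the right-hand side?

B=G10: 1 row → {C,D} = (874, black) ✓
B=G34: 3 rows → {C,D} takes values {(875, teal), (875, white)} — violation
B=G53: 4 rows → {C,D} = (873, blue), (873, blue), (873, blue), (873, blue) ✓
B=G96: 2 rows → {C,D} = (891, green), (891, green) ✓
The only B value with inconsistent RHS is B=G34.

G34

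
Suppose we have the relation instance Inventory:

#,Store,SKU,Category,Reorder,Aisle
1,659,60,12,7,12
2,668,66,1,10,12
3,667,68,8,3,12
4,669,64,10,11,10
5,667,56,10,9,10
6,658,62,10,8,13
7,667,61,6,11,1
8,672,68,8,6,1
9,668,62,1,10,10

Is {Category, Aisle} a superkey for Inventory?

Rows 4 and 5 have the same {Category, Aisle} value (Category=10, Aisle=10) but are distinct tuples, so {Category, Aisle} does not determine every attribute — not a superkey.

No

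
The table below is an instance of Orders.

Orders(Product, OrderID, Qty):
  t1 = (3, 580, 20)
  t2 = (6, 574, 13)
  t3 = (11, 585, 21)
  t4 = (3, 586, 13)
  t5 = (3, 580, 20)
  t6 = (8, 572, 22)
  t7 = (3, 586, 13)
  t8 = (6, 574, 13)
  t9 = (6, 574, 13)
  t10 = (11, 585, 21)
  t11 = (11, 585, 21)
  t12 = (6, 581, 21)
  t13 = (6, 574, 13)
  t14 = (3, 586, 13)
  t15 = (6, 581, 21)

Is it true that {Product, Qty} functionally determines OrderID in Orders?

(Product=3, Qty=20): rows 1, 5 → OrderID = 580, 580 ✓
(Product=6, Qty=13): rows 2, 8, 9, 13 → OrderID = 574, 574, 574, 574 ✓
(Product=11, Qty=21): rows 3, 10, 11 → OrderID = 585, 585, 585 ✓
(Product=3, Qty=13): rows 4, 7, 14 → OrderID = 586, 586, 586 ✓
(Product=8, Qty=22): row 6 → OrderID = 572 ✓
(Product=6, Qty=21): rows 12, 15 → OrderID = 581, 581 ✓
Every {Product, Qty} value is associated with a single OrderID value, so {Product, Qty} → OrderID holds.

Yes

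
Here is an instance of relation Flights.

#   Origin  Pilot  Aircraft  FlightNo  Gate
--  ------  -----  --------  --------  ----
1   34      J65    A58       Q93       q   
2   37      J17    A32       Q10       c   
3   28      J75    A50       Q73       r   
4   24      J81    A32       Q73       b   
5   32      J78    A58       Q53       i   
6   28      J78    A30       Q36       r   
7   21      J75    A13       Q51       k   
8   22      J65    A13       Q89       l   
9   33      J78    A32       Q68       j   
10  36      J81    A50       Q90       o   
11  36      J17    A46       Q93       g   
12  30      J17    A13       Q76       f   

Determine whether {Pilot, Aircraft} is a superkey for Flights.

Yes

All 12 rows have distinct {Pilot, Aircraft} values, so {Pilot, Aircraft} → (all attributes) holds and {Pilot, Aircraft} is a superkey.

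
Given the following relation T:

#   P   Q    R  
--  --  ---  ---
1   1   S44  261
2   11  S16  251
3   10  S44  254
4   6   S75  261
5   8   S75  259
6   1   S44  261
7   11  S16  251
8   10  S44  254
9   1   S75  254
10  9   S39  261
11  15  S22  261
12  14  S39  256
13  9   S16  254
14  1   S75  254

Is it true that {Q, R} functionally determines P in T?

Yes

(Q=S44, R=261): rows 1, 6 → P = 1, 1 ✓
(Q=S16, R=251): rows 2, 7 → P = 11, 11 ✓
(Q=S44, R=254): rows 3, 8 → P = 10, 10 ✓
(Q=S75, R=261): row 4 → P = 6 ✓
(Q=S75, R=259): row 5 → P = 8 ✓
(Q=S75, R=254): rows 9, 14 → P = 1, 1 ✓
(Q=S39, R=261): row 10 → P = 9 ✓
(Q=S22, R=261): row 11 → P = 15 ✓
(Q=S39, R=256): row 12 → P = 14 ✓
(Q=S16, R=254): row 13 → P = 9 ✓
Every {Q, R} value is associated with a single P value, so {Q, R} → P holds.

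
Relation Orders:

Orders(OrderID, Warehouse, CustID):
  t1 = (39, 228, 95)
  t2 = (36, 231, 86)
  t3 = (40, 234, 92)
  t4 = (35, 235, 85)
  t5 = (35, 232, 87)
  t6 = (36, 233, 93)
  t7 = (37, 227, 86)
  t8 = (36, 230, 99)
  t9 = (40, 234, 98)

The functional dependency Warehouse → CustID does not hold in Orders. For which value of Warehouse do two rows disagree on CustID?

Warehouse=228: row 1 → CustID = 95 ✓
Warehouse=231: row 2 → CustID = 86 ✓
Warehouse=234: rows 3, 9 → CustID takes values {92, 98} — violation
Warehouse=235: row 4 → CustID = 85 ✓
Warehouse=232: row 5 → CustID = 87 ✓
Warehouse=233: row 6 → CustID = 93 ✓
Warehouse=227: row 7 → CustID = 86 ✓
Warehouse=230: row 8 → CustID = 99 ✓
The only Warehouse value with inconsistent CustID is Warehouse=234.

234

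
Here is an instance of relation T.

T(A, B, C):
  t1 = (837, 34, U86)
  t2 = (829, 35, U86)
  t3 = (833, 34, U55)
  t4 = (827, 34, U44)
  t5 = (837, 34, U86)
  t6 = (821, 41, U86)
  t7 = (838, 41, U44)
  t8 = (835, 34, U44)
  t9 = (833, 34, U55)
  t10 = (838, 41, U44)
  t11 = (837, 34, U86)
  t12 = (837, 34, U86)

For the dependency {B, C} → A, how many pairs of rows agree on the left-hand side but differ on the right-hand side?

1

(B=34, C=U86): all 4 rows agree on A — 0 pairs.
(B=34, C=U55): all 2 rows agree on A — 0 pairs.
(B=34, C=U44): violating pairs (4,8) — 1 pair.
(B=41, C=U44): all 2 rows agree on A — 0 pairs.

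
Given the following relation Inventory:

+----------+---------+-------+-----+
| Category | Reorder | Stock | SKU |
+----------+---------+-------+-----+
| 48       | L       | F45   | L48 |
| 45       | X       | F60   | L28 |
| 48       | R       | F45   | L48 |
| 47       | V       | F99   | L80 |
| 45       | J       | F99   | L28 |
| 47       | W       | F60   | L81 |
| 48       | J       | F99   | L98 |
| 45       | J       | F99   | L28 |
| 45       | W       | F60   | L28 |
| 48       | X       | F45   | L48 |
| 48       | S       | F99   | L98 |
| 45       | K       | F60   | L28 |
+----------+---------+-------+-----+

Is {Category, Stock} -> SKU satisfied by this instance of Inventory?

(Category=48, Stock=F45): 3 rows → SKU = L48, L48, L48 ✓
(Category=45, Stock=F60): 3 rows → SKU = L28, L28, L28 ✓
(Category=47, Stock=F99): 1 row → SKU = L80 ✓
(Category=45, Stock=F99): 2 rows → SKU = L28, L28 ✓
(Category=47, Stock=F60): 1 row → SKU = L81 ✓
(Category=48, Stock=F99): 2 rows → SKU = L98, L98 ✓
Every {Category, Stock} value is associated with a single SKU value, so {Category, Stock} -> SKU holds.

Yes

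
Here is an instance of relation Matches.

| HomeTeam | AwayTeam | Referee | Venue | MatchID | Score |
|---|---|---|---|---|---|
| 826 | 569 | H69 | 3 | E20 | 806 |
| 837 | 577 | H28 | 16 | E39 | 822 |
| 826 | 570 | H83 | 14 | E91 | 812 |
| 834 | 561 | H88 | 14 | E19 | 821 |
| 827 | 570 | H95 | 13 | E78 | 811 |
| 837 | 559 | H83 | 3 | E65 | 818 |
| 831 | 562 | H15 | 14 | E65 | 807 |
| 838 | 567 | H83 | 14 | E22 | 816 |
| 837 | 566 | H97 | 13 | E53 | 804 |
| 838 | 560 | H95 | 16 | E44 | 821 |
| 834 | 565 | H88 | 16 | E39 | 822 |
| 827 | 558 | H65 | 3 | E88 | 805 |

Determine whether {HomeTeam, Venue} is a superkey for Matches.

Yes

All 12 rows have distinct {HomeTeam, Venue} values, so {HomeTeam, Venue} → (all attributes) holds and {HomeTeam, Venue} is a superkey.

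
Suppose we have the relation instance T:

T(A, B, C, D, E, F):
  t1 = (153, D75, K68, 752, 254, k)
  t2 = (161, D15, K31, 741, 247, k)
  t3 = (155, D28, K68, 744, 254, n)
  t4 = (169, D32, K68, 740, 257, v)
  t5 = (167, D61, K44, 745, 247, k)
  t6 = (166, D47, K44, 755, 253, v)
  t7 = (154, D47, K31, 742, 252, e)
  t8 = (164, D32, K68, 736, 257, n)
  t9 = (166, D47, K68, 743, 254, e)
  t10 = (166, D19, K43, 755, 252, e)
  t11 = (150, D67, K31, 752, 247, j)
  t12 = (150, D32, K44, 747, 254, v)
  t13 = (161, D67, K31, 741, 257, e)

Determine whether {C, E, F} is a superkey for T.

Yes

All 13 rows have distinct {C, E, F} values, so {C, E, F} → (all attributes) holds and {C, E, F} is a superkey.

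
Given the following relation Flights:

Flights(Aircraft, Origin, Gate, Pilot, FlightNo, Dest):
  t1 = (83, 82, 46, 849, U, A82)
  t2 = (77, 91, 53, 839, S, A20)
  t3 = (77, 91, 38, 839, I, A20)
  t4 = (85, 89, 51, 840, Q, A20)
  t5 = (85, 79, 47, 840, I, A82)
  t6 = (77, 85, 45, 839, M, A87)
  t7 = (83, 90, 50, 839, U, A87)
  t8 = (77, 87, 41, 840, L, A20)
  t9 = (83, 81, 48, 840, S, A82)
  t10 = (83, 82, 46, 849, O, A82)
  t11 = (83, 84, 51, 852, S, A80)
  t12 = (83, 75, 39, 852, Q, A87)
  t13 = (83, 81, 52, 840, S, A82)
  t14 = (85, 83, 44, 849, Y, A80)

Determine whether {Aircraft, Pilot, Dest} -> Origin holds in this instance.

(Aircraft=83, Pilot=849, Dest=A82): rows 1, 10 → Origin = 82, 82 ✓
(Aircraft=77, Pilot=839, Dest=A20): rows 2, 3 → Origin = 91, 91 ✓
(Aircraft=85, Pilot=840, Dest=A20): row 4 → Origin = 89 ✓
(Aircraft=85, Pilot=840, Dest=A82): row 5 → Origin = 79 ✓
(Aircraft=77, Pilot=839, Dest=A87): row 6 → Origin = 85 ✓
(Aircraft=83, Pilot=839, Dest=A87): row 7 → Origin = 90 ✓
(Aircraft=77, Pilot=840, Dest=A20): row 8 → Origin = 87 ✓
(Aircraft=83, Pilot=840, Dest=A82): rows 9, 13 → Origin = 81, 81 ✓
(Aircraft=83, Pilot=852, Dest=A80): row 11 → Origin = 84 ✓
(Aircraft=83, Pilot=852, Dest=A87): row 12 → Origin = 75 ✓
(Aircraft=85, Pilot=849, Dest=A80): row 14 → Origin = 83 ✓
Every {Aircraft, Pilot, Dest} value is associated with a single Origin value, so {Aircraft, Pilot, Dest} -> Origin holds.

Yes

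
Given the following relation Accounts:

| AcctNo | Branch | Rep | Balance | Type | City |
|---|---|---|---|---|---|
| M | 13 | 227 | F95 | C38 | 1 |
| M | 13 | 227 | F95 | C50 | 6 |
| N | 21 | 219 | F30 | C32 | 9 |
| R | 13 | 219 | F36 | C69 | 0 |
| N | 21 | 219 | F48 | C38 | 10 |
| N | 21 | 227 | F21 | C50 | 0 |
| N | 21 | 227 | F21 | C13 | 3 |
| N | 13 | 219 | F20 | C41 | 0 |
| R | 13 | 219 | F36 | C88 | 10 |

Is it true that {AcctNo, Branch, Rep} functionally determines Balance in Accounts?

(AcctNo=M, Branch=13, Rep=227): 2 rows → Balance = F95, F95 ✓
(AcctNo=N, Branch=21, Rep=219): 2 rows → Balance takes values {F30, F48} — violation
(AcctNo=R, Branch=13, Rep=219): 2 rows → Balance = F36, F36 ✓
(AcctNo=N, Branch=21, Rep=227): 2 rows → Balance = F21, F21 ✓
(AcctNo=N, Branch=13, Rep=219): 1 row → Balance = F20 ✓
Two rows agree on {AcctNo, Branch, Rep} but differ on Balance, so {AcctNo, Branch, Rep} -> Balance does not hold.

No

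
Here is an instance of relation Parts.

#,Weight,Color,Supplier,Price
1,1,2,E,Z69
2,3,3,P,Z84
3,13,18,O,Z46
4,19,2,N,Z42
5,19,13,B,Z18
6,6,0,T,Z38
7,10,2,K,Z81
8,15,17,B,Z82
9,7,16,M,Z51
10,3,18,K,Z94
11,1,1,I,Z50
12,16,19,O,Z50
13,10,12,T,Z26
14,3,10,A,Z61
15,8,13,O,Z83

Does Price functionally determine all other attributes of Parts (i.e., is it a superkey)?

No

Rows 11 and 12 have the same Price value Price=Z50 but are distinct tuples, so Price does not determine every attribute — not a superkey.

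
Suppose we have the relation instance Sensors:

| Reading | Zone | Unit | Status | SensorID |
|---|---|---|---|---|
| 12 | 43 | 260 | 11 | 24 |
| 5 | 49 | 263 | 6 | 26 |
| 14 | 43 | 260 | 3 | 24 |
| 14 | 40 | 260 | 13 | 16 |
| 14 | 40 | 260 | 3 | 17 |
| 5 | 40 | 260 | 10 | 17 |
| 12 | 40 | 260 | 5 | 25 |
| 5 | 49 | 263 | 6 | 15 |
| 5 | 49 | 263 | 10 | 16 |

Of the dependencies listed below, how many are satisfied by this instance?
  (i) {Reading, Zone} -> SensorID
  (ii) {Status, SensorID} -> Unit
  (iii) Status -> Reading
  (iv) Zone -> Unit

3

(i) {Reading, Zone} -> SensorID: (Reading=5, Zone=49): 3 rows → SensorID takes values {26, 15, 16} — violation; (Reading=14, Zone=40): 2 rows → SensorID takes values {16, 17} — violation — fails.
(ii) {Status, SensorID} -> Unit: every LHS value maps to a single RHS value — holds.
(iii) Status -> Reading: every LHS value maps to a single RHS value — holds.
(iv) Zone -> Unit: every LHS value maps to a single RHS value — holds.
3 of the 4 dependencies hold.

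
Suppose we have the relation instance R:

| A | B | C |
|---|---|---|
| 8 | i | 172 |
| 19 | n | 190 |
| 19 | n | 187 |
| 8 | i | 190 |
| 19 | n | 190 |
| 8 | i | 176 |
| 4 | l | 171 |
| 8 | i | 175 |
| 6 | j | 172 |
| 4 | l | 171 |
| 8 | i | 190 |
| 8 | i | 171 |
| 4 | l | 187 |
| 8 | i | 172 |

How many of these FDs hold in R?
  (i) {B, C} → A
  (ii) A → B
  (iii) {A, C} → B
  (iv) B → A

4

(i) {B, C} → A: every LHS value maps to a single RHS value — holds.
(ii) A → B: every LHS value maps to a single RHS value — holds.
(iii) {A, C} → B: every LHS value maps to a single RHS value — holds.
(iv) B → A: every LHS value maps to a single RHS value — holds.
4 of the 4 dependencies hold.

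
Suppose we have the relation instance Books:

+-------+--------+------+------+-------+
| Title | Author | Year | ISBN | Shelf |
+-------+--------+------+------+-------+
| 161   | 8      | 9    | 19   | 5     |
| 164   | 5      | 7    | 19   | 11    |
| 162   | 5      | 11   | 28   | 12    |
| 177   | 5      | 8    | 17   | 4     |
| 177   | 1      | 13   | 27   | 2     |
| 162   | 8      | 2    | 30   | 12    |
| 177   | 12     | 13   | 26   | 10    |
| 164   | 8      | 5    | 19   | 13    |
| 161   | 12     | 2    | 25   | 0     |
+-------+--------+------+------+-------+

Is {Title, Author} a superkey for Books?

Yes

All 9 rows have distinct {Title, Author} values, so {Title, Author} → (all attributes) holds and {Title, Author} is a superkey.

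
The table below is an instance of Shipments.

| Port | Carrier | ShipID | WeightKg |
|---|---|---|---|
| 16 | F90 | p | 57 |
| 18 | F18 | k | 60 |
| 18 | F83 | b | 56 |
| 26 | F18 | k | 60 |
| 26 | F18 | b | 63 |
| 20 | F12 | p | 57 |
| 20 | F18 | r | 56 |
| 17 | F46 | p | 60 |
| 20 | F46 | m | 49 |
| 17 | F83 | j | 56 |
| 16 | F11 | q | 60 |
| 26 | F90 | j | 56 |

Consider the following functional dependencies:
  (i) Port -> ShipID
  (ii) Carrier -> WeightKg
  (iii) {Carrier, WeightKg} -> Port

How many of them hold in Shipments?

(i) Port -> ShipID: Port=16: 2 rows → ShipID takes values {p, q} — violation; Port=18: 2 rows → ShipID takes values {k, b} — violation; Port=26: 3 rows → ShipID takes values {k, b, j} — violation; Port=20: 3 rows → ShipID takes values {p, r, m} — violation; Port=17: 2 rows → ShipID takes values {p, j} — violation — fails.
(ii) Carrier -> WeightKg: Carrier=F90: 2 rows → WeightKg takes values {57, 56} — violation; Carrier=F18: 4 rows → WeightKg takes values {60, 63, 56} — violation; Carrier=F46: 2 rows → WeightKg takes values {60, 49} — violation — fails.
(iii) {Carrier, WeightKg} -> Port: (Carrier=F18, WeightKg=60): 2 rows → Port takes values {18, 26} — violation; (Carrier=F83, WeightKg=56): 2 rows → Port takes values {18, 17} — violation — fails.
None of the 3 dependencies hold.

0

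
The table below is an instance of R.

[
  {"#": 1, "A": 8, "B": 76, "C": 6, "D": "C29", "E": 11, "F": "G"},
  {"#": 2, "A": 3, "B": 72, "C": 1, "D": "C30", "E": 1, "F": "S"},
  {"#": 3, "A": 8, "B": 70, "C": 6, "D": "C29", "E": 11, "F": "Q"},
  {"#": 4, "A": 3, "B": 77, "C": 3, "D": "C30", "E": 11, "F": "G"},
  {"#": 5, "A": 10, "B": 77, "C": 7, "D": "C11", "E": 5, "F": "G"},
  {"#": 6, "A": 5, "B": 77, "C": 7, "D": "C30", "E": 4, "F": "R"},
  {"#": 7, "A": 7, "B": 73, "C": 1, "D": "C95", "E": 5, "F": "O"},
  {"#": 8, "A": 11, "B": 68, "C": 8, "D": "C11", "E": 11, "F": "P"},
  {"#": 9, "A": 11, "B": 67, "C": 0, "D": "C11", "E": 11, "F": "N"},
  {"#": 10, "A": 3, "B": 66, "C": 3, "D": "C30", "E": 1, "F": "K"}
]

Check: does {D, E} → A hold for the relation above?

Yes

(D=C29, E=11): rows 1, 3 → A = 8, 8 ✓
(D=C30, E=1): rows 2, 10 → A = 3, 3 ✓
(D=C30, E=11): row 4 → A = 3 ✓
(D=C11, E=5): row 5 → A = 10 ✓
(D=C30, E=4): row 6 → A = 5 ✓
(D=C95, E=5): row 7 → A = 7 ✓
(D=C11, E=11): rows 8, 9 → A = 11, 11 ✓
Every {D, E} value is associated with a single A value, so {D, E} → A holds.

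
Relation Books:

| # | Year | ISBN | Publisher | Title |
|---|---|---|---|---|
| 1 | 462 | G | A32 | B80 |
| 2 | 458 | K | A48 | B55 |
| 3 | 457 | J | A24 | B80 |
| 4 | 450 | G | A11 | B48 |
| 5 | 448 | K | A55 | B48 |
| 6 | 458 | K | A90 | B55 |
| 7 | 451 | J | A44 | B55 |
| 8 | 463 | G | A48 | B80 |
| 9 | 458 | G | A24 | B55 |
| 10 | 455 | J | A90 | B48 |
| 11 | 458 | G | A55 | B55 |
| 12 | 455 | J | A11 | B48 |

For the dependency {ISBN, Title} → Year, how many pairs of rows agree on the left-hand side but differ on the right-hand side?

1

(ISBN=G, Title=B80): violating pairs (1,8) — 1 pair.
(ISBN=K, Title=B55): all 2 rows agree on Year — 0 pairs.
(ISBN=G, Title=B55): all 2 rows agree on Year — 0 pairs.
(ISBN=J, Title=B48): all 2 rows agree on Year — 0 pairs.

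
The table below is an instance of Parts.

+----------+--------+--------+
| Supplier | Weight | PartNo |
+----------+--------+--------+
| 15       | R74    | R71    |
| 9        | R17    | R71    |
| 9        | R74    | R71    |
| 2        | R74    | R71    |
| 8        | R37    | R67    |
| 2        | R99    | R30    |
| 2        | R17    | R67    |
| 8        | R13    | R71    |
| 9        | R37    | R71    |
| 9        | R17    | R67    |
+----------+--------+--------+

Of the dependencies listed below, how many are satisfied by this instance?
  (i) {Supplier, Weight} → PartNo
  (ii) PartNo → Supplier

0

(i) {Supplier, Weight} → PartNo: (Supplier=9, Weight=R17): 2 rows → PartNo takes values {R71, R67} — violation — fails.
(ii) PartNo → Supplier: PartNo=R71: 6 rows → Supplier takes values {15, 9, 2, 8} — violation; PartNo=R67: 3 rows → Supplier takes values {8, 2, 9} — violation — fails.
None of the 2 dependencies hold.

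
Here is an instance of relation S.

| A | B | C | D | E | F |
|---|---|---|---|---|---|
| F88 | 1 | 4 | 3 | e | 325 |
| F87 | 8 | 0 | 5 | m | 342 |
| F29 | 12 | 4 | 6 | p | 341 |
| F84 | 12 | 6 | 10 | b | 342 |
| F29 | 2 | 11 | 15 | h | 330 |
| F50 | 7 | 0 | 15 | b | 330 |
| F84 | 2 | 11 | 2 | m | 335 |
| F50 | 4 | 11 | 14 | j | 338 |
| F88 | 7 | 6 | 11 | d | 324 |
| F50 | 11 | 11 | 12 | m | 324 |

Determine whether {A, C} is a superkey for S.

Two distinct rows share (A=F50, C=11), so {A, C} does not determine every attribute — not a superkey.

No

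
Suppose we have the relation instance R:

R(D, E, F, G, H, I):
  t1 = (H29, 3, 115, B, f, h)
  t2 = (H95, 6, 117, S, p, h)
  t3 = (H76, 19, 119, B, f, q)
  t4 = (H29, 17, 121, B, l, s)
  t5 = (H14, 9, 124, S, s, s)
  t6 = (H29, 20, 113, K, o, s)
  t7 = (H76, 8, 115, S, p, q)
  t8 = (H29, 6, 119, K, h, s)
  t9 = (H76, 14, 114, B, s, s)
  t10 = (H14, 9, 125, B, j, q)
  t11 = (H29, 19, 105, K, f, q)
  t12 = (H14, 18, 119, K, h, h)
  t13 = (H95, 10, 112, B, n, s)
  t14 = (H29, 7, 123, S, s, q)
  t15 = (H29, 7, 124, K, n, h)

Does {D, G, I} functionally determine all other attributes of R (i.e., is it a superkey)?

Rows 6 and 8 have the same {D, G, I} value (D=H29, G=K, I=s) but are distinct tuples, so {D, G, I} does not determine every attribute — not a superkey.

No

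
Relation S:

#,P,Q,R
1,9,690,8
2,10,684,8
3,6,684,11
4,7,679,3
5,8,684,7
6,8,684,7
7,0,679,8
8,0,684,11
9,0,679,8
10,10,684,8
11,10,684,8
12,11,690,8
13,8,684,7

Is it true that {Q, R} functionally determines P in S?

No

(Q=690, R=8): rows 1, 12 → P takes values {9, 11} — violation
(Q=684, R=8): rows 2, 10, 11 → P = 10, 10, 10 ✓
(Q=684, R=11): rows 3, 8 → P takes values {6, 0} — violation
(Q=679, R=3): row 4 → P = 7 ✓
(Q=684, R=7): rows 5, 6, 13 → P = 8, 8, 8 ✓
(Q=679, R=8): rows 7, 9 → P = 0, 0 ✓
Two rows agree on {Q, R} but differ on P, so {Q, R} → P does not hold.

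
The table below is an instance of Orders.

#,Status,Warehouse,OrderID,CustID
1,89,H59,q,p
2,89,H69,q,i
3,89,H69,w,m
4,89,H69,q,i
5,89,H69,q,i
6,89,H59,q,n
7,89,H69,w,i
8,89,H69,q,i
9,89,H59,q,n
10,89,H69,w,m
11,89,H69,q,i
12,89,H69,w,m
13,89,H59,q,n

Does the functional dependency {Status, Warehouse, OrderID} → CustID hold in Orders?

(Status=89, Warehouse=H59, OrderID=q): rows 1, 6, 9, 13 → CustID takes values {p, n} — violation
(Status=89, Warehouse=H69, OrderID=q): rows 2, 4, 5, 8, 11 → CustID = i, i, i, i, i ✓
(Status=89, Warehouse=H69, OrderID=w): rows 3, 7, 10, 12 → CustID takes values {m, i} — violation
Two rows agree on {Status, Warehouse, OrderID} but differ on CustID, so {Status, Warehouse, OrderID} → CustID does not hold.

No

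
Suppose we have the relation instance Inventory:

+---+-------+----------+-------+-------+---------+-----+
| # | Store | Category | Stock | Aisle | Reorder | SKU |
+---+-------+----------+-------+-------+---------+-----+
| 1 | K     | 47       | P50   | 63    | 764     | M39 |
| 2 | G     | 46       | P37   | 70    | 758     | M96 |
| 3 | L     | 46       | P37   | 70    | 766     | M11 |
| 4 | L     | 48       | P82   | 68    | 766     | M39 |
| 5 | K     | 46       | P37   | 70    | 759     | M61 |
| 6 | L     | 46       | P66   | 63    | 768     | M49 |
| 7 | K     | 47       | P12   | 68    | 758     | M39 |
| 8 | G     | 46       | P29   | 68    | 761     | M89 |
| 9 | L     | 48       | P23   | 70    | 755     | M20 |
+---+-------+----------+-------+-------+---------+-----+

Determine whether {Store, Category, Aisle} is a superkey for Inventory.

Yes

All 9 rows have distinct {Store, Category, Aisle} values, so {Store, Category, Aisle} → (all attributes) holds and {Store, Category, Aisle} is a superkey.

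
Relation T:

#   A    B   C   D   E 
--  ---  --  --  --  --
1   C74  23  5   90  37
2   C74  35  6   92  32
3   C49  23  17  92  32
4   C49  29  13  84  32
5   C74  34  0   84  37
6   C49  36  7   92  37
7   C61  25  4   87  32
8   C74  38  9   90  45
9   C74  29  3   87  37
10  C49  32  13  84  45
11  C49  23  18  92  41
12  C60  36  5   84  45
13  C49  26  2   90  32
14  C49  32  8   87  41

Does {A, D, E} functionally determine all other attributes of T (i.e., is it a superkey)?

Yes

All 14 rows have distinct {A, D, E} values, so {A, D, E} → (all attributes) holds and {A, D, E} is a superkey.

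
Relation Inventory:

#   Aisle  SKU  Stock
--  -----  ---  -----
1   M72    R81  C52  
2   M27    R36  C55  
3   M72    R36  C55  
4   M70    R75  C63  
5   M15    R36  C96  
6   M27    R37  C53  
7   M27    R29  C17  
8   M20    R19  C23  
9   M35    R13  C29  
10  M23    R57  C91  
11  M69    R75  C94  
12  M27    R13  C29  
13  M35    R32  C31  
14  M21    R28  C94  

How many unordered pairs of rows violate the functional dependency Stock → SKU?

1

Stock=C55: all 2 rows agree on SKU — 0 pairs.
Stock=C29: all 2 rows agree on SKU — 0 pairs.
Stock=C94: violating pairs (11,14) — 1 pair.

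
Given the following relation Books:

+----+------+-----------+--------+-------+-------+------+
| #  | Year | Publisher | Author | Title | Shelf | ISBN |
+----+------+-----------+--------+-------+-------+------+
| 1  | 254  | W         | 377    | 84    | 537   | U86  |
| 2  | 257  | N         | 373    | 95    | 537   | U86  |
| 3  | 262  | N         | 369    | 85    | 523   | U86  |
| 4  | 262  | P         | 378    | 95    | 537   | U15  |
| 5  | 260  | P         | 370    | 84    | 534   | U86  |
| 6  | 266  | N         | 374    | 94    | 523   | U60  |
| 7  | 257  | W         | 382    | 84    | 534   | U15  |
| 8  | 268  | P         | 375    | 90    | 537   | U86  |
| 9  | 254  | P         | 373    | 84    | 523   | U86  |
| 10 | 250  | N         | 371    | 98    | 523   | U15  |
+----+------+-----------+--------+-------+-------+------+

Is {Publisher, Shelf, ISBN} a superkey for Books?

Yes

All 10 rows have distinct {Publisher, Shelf, ISBN} values, so {Publisher, Shelf, ISBN} → (all attributes) holds and {Publisher, Shelf, ISBN} is a superkey.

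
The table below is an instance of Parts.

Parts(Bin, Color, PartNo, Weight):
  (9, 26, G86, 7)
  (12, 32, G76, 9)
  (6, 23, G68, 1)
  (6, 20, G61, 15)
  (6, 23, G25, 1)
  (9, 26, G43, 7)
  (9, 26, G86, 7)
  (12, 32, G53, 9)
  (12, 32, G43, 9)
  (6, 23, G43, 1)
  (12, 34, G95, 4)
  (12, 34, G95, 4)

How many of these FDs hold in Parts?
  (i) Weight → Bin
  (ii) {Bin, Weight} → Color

(i) Weight → Bin: every LHS value maps to a single RHS value — holds.
(ii) {Bin, Weight} → Color: every LHS value maps to a single RHS value — holds.
2 of the 2 dependencies hold.

2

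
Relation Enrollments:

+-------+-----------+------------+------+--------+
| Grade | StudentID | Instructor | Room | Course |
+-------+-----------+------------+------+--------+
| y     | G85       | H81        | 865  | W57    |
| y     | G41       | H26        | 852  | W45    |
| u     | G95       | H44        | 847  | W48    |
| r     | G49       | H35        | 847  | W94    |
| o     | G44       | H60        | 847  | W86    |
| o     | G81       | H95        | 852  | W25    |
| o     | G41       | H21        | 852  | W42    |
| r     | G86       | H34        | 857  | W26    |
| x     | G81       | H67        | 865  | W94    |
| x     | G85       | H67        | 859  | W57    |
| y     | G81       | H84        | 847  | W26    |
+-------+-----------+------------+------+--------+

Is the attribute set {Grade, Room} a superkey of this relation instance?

No

Two distinct rows share (Grade=o, Room=852), so {Grade, Room} does not determine every attribute — not a superkey.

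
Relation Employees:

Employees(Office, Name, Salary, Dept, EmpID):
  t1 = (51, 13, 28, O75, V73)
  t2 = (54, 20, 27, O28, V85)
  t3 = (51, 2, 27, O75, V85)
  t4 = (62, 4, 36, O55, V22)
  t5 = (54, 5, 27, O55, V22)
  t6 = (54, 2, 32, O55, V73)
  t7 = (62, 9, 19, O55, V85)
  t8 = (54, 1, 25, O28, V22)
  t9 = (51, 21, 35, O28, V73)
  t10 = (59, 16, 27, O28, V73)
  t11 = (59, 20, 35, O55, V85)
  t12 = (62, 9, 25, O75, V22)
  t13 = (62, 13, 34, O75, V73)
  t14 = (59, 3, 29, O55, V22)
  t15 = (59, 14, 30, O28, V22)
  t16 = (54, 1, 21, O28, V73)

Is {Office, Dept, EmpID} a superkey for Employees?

Yes

All 16 rows have distinct {Office, Dept, EmpID} values, so {Office, Dept, EmpID} → (all attributes) holds and {Office, Dept, EmpID} is a superkey.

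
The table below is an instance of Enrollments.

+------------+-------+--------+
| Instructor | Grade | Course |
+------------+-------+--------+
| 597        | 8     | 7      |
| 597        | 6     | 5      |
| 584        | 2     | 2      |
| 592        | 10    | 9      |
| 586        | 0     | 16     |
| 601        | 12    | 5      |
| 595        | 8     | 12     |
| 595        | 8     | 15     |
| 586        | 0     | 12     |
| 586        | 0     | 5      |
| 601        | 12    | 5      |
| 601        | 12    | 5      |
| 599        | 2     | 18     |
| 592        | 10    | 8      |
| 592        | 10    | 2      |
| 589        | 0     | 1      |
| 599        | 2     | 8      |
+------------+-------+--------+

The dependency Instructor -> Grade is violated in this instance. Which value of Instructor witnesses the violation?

Instructor=597: 2 rows → Grade takes values {8, 6} — violation
Instructor=584: 1 row → Grade = 2 ✓
Instructor=592: 3 rows → Grade = 10, 10, 10 ✓
Instructor=586: 3 rows → Grade = 0, 0, 0 ✓
Instructor=601: 3 rows → Grade = 12, 12, 12 ✓
Instructor=595: 2 rows → Grade = 8, 8 ✓
Instructor=599: 2 rows → Grade = 2, 2 ✓
Instructor=589: 1 row → Grade = 0 ✓
The only Instructor value with inconsistent Grade is Instructor=597.

597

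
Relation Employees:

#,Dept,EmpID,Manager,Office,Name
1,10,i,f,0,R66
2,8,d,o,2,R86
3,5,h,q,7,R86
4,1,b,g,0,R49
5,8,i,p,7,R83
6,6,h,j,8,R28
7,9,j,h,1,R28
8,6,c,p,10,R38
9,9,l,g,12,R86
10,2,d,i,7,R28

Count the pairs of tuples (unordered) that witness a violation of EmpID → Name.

EmpID=i: violating pairs (1,5) — 1 pair.
EmpID=d: violating pairs (2,10) — 1 pair.
EmpID=h: violating pairs (3,6) — 1 pair.

3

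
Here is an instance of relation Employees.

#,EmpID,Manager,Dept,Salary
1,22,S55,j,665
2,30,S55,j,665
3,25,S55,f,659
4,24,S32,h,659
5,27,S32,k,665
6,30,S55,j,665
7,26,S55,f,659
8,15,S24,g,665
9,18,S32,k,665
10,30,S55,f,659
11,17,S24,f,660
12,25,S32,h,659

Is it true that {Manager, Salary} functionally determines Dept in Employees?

(Manager=S55, Salary=665): rows 1, 2, 6 → Dept = j, j, j ✓
(Manager=S55, Salary=659): rows 3, 7, 10 → Dept = f, f, f ✓
(Manager=S32, Salary=659): rows 4, 12 → Dept = h, h ✓
(Manager=S32, Salary=665): rows 5, 9 → Dept = k, k ✓
(Manager=S24, Salary=665): row 8 → Dept = g ✓
(Manager=S24, Salary=660): row 11 → Dept = f ✓
Every {Manager, Salary} value is associated with a single Dept value, so {Manager, Salary} → Dept holds.

Yes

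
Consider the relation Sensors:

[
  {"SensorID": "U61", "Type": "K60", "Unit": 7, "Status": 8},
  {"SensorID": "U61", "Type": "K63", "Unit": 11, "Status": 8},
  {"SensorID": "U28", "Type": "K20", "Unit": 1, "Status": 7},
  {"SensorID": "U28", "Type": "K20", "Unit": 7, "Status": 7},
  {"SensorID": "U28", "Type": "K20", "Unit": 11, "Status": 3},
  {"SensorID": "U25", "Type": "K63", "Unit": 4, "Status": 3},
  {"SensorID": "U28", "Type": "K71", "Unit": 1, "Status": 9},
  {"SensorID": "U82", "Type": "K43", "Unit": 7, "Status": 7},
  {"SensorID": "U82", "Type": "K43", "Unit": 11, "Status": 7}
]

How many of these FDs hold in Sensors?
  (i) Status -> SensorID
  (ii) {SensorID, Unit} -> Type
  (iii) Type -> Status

0

(i) Status -> SensorID: Status=7: 4 rows → SensorID takes values {U28, U82} — violation; Status=3: 2 rows → SensorID takes values {U28, U25} — violation — fails.
(ii) {SensorID, Unit} -> Type: (SensorID=U28, Unit=1): 2 rows → Type takes values {K20, K71} — violation — fails.
(iii) Type -> Status: Type=K63: 2 rows → Status takes values {8, 3} — violation; Type=K20: 3 rows → Status takes values {7, 3} — violation — fails.
None of the 3 dependencies hold.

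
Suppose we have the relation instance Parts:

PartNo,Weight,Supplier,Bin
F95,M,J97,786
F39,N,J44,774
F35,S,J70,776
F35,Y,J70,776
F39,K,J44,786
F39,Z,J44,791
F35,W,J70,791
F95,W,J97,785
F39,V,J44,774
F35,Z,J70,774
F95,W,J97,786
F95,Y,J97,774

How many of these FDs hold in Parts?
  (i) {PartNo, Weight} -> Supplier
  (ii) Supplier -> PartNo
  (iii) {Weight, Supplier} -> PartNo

3

(i) {PartNo, Weight} -> Supplier: every LHS value maps to a single RHS value — holds.
(ii) Supplier -> PartNo: every LHS value maps to a single RHS value — holds.
(iii) {Weight, Supplier} -> PartNo: every LHS value maps to a single RHS value — holds.
3 of the 3 dependencies hold.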